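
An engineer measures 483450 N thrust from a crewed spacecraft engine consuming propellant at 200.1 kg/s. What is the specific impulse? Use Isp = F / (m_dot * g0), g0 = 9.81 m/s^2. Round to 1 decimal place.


Step 1: m_dot * g0 = 200.1 * 9.81 = 1962.98
Step 2: Isp = 483450 / 1962.98 = 246.3 s

246.3


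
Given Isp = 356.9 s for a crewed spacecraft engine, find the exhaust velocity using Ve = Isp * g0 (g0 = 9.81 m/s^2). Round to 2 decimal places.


Step 1: Ve = Isp * g0 = 356.9 * 9.81
Step 2: Ve = 3501.19 m/s

3501.19


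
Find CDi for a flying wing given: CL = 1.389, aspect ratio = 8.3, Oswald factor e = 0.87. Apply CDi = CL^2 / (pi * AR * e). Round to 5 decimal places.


Step 1: CL^2 = 1.389^2 = 1.929321
Step 2: pi * AR * e = 3.14159 * 8.3 * 0.87 = 22.685441
Step 3: CDi = 1.929321 / 22.685441 = 0.08505

0.08505


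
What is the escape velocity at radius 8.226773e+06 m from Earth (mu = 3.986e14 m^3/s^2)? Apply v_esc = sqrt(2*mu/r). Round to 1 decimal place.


Step 1: 2*mu/r = 2 * 3.986e14 / 8.226773e+06 = 96903123.4969
Step 2: v_esc = sqrt(96903123.4969) = 9843.9 m/s

9843.9


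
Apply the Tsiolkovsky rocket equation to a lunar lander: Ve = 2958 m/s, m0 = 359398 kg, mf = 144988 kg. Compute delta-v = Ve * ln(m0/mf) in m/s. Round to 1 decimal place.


Step 1: Mass ratio m0/mf = 359398 / 144988 = 2.478812
Step 2: ln(2.478812) = 0.907779
Step 3: delta-v = 2958 * 0.907779 = 2685.2 m/s

2685.2


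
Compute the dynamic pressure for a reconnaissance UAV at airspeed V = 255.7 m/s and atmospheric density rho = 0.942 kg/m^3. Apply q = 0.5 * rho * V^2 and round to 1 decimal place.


Step 1: V^2 = 255.7^2 = 65382.49
Step 2: q = 0.5 * 0.942 * 65382.49
Step 3: q = 30795.2 Pa

30795.2


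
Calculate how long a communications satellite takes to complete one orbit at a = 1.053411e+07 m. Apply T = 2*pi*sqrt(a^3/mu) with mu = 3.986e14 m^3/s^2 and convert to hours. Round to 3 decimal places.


Step 1: a^3 / mu = 1.168944e+21 / 3.986e14 = 2.932623e+06
Step 2: sqrt(2.932623e+06) = 1712.4903 s
Step 3: T = 2*pi * 1712.4903 = 10759.89 s
Step 4: T in hours = 10759.89 / 3600 = 2.989 hours

2.989


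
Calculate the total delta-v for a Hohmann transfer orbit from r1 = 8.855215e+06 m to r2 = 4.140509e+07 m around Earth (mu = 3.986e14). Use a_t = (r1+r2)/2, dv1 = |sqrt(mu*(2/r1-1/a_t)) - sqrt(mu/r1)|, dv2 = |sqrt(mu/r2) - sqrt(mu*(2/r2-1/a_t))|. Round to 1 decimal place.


Step 1: Transfer semi-major axis a_t = (8.855215e+06 + 4.140509e+07) / 2 = 2.513015e+07 m
Step 2: v1 (circular at r1) = sqrt(mu/r1) = 6709.17 m/s
Step 3: v_t1 = sqrt(mu*(2/r1 - 1/a_t)) = 8611.89 m/s
Step 4: dv1 = |8611.89 - 6709.17| = 1902.71 m/s
Step 5: v2 (circular at r2) = 3102.71 m/s, v_t2 = 1841.81 m/s
Step 6: dv2 = |3102.71 - 1841.81| = 1260.91 m/s
Step 7: Total delta-v = 1902.71 + 1260.91 = 3163.6 m/s

3163.6


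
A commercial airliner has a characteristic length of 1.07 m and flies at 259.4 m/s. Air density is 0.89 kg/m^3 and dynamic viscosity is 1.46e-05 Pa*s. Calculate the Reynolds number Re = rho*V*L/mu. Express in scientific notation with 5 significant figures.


Step 1: Numerator = rho * V * L = 0.89 * 259.4 * 1.07 = 247.02662
Step 2: Re = 247.02662 / 1.46e-05
Step 3: Re = 1.6920e+07

1.6920e+07


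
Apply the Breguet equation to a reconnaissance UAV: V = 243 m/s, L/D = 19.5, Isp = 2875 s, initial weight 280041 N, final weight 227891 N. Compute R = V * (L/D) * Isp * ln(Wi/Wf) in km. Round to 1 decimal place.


Step 1: Coefficient = V * (L/D) * Isp = 243 * 19.5 * 2875 = 13623187.5 m
Step 2: Wi/Wf = 280041 / 227891 = 1.228837
Step 3: ln(1.228837) = 0.206069
Step 4: R = 13623187.5 * 0.206069 = 2807310.9 m = 2807.3 km

2807.3


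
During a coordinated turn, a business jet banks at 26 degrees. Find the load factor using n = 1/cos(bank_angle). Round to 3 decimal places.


Step 1: Convert 26 degrees to radians = 0.453786
Step 2: cos(26 deg) = 0.898794
Step 3: n = 1 / 0.898794 = 1.113

1.113


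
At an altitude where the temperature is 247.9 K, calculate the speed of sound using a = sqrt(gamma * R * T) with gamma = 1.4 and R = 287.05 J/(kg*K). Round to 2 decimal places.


Step 1: gamma * R * T = 1.4 * 287.05 * 247.9 = 99623.573
Step 2: a = sqrt(99623.573) = 315.63 m/s

315.63


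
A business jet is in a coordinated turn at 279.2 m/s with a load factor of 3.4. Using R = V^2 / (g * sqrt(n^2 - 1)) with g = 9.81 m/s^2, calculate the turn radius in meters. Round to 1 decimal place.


Step 1: V^2 = 279.2^2 = 77952.64
Step 2: n^2 - 1 = 3.4^2 - 1 = 10.56
Step 3: sqrt(10.56) = 3.249615
Step 4: R = 77952.64 / (9.81 * 3.249615) = 2445.3 m

2445.3


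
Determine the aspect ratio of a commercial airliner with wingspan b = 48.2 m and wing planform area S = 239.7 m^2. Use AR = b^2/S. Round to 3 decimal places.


Step 1: b^2 = 48.2^2 = 2323.24
Step 2: AR = 2323.24 / 239.7 = 9.692

9.692


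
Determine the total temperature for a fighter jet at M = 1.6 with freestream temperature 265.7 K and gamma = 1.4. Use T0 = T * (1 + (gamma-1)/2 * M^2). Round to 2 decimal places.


Step 1: (gamma-1)/2 = 0.2
Step 2: M^2 = 2.56
Step 3: 1 + 0.2 * 2.56 = 1.512
Step 4: T0 = 265.7 * 1.512 = 401.74 K

401.74


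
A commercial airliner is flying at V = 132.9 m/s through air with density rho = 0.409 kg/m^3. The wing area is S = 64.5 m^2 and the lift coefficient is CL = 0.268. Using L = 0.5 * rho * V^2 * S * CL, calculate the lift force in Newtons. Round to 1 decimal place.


Step 1: Calculate dynamic pressure q = 0.5 * 0.409 * 132.9^2 = 0.5 * 0.409 * 17662.41 = 3611.9628 Pa
Step 2: Multiply by wing area and lift coefficient: L = 3611.9628 * 64.5 * 0.268
Step 3: L = 232971.6035 * 0.268 = 62436.4 N

62436.4


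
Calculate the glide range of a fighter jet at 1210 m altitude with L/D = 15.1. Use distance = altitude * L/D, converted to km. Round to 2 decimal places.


Step 1: Glide distance = altitude * L/D = 1210 * 15.1 = 18271.0 m
Step 2: Convert to km: 18271.0 / 1000 = 18.27 km

18.27


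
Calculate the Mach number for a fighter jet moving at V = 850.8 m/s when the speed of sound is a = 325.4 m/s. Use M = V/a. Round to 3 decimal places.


Step 1: M = V / a = 850.8 / 325.4
Step 2: M = 2.615

2.615


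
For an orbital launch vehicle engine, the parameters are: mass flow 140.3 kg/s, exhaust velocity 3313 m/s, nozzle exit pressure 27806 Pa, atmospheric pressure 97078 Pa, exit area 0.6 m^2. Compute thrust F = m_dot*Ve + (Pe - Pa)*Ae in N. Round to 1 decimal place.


Step 1: Momentum thrust = m_dot * Ve = 140.3 * 3313 = 464813.9 N
Step 2: Pressure thrust = (Pe - Pa) * Ae = (27806 - 97078) * 0.6 = -41563.2 N
Step 3: Total thrust F = 464813.9 + -41563.2 = 423250.7 N

423250.7


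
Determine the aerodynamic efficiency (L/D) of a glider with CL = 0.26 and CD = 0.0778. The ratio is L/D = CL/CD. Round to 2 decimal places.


Step 1: L/D = CL / CD = 0.26 / 0.0778
Step 2: L/D = 3.34

3.34


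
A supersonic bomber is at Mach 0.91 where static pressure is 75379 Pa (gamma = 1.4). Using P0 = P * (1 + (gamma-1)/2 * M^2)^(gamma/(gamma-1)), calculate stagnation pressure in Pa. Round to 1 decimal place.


Step 1: (gamma-1)/2 * M^2 = 0.2 * 0.8281 = 0.16562
Step 2: 1 + 0.16562 = 1.16562
Step 3: Exponent gamma/(gamma-1) = 3.5
Step 4: P0 = 75379 * 1.16562^3.5 = 128884.2 Pa

128884.2


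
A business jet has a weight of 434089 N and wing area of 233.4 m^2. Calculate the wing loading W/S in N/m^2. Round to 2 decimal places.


Step 1: Wing loading = W / S = 434089 / 233.4
Step 2: Wing loading = 1859.85 N/m^2

1859.85


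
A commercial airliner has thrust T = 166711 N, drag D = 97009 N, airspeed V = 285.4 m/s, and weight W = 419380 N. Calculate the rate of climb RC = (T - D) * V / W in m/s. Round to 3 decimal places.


Step 1: Excess thrust = T - D = 166711 - 97009 = 69702 N
Step 2: Excess power = 69702 * 285.4 = 19892950.8 W
Step 3: RC = 19892950.8 / 419380 = 47.434 m/s

47.434


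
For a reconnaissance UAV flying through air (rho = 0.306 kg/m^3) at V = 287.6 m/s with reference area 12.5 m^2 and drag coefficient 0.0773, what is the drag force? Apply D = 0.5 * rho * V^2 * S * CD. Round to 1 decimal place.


Step 1: Dynamic pressure q = 0.5 * 0.306 * 287.6^2 = 12655.2053 Pa
Step 2: Drag D = q * S * CD = 12655.2053 * 12.5 * 0.0773
Step 3: D = 12228.1 N

12228.1


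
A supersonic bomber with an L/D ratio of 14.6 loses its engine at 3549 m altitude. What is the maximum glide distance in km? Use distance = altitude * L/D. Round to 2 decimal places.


Step 1: Glide distance = altitude * L/D = 3549 * 14.6 = 51815.4 m
Step 2: Convert to km: 51815.4 / 1000 = 51.82 km

51.82


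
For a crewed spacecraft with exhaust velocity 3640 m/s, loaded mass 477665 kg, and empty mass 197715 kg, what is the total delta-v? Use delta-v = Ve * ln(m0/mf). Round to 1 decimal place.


Step 1: Mass ratio m0/mf = 477665 / 197715 = 2.415927
Step 2: ln(2.415927) = 0.882083
Step 3: delta-v = 3640 * 0.882083 = 3210.8 m/s

3210.8


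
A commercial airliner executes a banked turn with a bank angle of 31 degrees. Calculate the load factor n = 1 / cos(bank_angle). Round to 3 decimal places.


Step 1: Convert 31 degrees to radians = 0.541052
Step 2: cos(31 deg) = 0.857167
Step 3: n = 1 / 0.857167 = 1.167

1.167


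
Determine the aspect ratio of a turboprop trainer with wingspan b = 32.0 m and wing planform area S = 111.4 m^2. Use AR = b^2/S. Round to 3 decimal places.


Step 1: b^2 = 32.0^2 = 1024.0
Step 2: AR = 1024.0 / 111.4 = 9.192

9.192


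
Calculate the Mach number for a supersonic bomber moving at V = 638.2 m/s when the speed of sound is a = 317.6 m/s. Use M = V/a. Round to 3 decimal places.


Step 1: M = V / a = 638.2 / 317.6
Step 2: M = 2.009

2.009


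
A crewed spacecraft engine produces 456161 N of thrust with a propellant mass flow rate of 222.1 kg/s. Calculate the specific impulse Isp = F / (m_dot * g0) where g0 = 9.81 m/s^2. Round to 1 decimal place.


Step 1: m_dot * g0 = 222.1 * 9.81 = 2178.8
Step 2: Isp = 456161 / 2178.8 = 209.4 s

209.4


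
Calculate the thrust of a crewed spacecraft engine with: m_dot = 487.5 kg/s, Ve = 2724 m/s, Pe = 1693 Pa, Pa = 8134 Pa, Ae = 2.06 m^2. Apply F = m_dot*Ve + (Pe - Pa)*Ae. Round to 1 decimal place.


Step 1: Momentum thrust = m_dot * Ve = 487.5 * 2724 = 1327950.0 N
Step 2: Pressure thrust = (Pe - Pa) * Ae = (1693 - 8134) * 2.06 = -13268.46 N
Step 3: Total thrust F = 1327950.0 + -13268.46 = 1314681.5 N

1314681.5


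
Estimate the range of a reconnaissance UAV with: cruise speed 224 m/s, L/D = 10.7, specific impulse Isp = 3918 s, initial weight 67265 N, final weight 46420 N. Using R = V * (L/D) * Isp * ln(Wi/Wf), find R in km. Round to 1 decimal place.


Step 1: Coefficient = V * (L/D) * Isp = 224 * 10.7 * 3918 = 9390662.4 m
Step 2: Wi/Wf = 67265 / 46420 = 1.449052
Step 3: ln(1.449052) = 0.37091
Step 4: R = 9390662.4 * 0.37091 = 3483087.2 m = 3483.1 km

3483.1


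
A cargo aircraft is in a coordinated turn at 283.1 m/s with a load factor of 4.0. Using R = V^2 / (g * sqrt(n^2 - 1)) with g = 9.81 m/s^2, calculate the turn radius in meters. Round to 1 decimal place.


Step 1: V^2 = 283.1^2 = 80145.61
Step 2: n^2 - 1 = 4.0^2 - 1 = 15.0
Step 3: sqrt(15.0) = 3.872983
Step 4: R = 80145.61 / (9.81 * 3.872983) = 2109.4 m

2109.4


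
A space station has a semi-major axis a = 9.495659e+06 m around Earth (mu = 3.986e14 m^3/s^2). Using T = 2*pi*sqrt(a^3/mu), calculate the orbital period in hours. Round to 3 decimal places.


Step 1: a^3 / mu = 8.562002e+20 / 3.986e14 = 2.148019e+06
Step 2: sqrt(2.148019e+06) = 1465.612 s
Step 3: T = 2*pi * 1465.612 = 9208.71 s
Step 4: T in hours = 9208.71 / 3600 = 2.558 hours

2.558


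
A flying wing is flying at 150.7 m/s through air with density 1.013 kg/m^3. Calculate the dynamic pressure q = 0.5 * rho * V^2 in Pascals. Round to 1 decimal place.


Step 1: V^2 = 150.7^2 = 22710.49
Step 2: q = 0.5 * 1.013 * 22710.49
Step 3: q = 11502.9 Pa

11502.9


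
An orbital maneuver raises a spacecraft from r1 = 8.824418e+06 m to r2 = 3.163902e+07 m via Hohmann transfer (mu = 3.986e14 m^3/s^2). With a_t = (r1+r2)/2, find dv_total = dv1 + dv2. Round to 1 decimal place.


Step 1: Transfer semi-major axis a_t = (8.824418e+06 + 3.163902e+07) / 2 = 2.023172e+07 m
Step 2: v1 (circular at r1) = sqrt(mu/r1) = 6720.87 m/s
Step 3: v_t1 = sqrt(mu*(2/r1 - 1/a_t)) = 8404.67 m/s
Step 4: dv1 = |8404.67 - 6720.87| = 1683.8 m/s
Step 5: v2 (circular at r2) = 3549.42 m/s, v_t2 = 2344.14 m/s
Step 6: dv2 = |3549.42 - 2344.14| = 1205.28 m/s
Step 7: Total delta-v = 1683.8 + 1205.28 = 2889.1 m/s

2889.1


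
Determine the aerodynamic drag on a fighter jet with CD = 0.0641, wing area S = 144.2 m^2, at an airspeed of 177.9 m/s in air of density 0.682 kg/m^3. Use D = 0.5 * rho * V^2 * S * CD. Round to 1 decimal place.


Step 1: Dynamic pressure q = 0.5 * 0.682 * 177.9^2 = 10792.1078 Pa
Step 2: Drag D = q * S * CD = 10792.1078 * 144.2 * 0.0641
Step 3: D = 99753.8 N

99753.8


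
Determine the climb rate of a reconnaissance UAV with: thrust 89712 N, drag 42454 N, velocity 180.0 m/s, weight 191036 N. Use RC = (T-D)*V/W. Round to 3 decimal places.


Step 1: Excess thrust = T - D = 89712 - 42454 = 47258 N
Step 2: Excess power = 47258 * 180.0 = 8506440.0 W
Step 3: RC = 8506440.0 / 191036 = 44.528 m/s

44.528


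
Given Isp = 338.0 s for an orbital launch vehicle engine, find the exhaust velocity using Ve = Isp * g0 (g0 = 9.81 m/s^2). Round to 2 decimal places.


Step 1: Ve = Isp * g0 = 338.0 * 9.81
Step 2: Ve = 3315.78 m/s

3315.78


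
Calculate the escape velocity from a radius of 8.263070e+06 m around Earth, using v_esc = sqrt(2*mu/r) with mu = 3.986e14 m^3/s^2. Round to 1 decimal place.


Step 1: 2*mu/r = 2 * 3.986e14 / 8.263070e+06 = 96477459.3462
Step 2: v_esc = sqrt(96477459.3462) = 9822.3 m/s

9822.3


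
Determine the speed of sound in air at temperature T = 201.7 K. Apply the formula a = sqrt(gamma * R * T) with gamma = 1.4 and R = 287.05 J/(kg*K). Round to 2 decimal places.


Step 1: gamma * R * T = 1.4 * 287.05 * 201.7 = 81057.179
Step 2: a = sqrt(81057.179) = 284.71 m/s

284.71


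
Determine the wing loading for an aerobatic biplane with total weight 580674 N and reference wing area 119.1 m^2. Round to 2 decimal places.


Step 1: Wing loading = W / S = 580674 / 119.1
Step 2: Wing loading = 4875.52 N/m^2

4875.52


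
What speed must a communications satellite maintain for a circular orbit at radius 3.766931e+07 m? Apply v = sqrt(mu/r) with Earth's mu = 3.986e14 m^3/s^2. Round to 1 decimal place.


Step 1: mu / r = 3.986e14 / 3.766931e+07 = 10581558.303
Step 2: v = sqrt(10581558.303) = 3252.9 m/s

3252.9


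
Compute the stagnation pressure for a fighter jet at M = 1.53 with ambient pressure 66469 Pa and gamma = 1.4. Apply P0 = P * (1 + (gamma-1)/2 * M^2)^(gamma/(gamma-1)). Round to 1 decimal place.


Step 1: (gamma-1)/2 * M^2 = 0.2 * 2.3409 = 0.46818
Step 2: 1 + 0.46818 = 1.46818
Step 3: Exponent gamma/(gamma-1) = 3.5
Step 4: P0 = 66469 * 1.46818^3.5 = 254886.4 Pa

254886.4


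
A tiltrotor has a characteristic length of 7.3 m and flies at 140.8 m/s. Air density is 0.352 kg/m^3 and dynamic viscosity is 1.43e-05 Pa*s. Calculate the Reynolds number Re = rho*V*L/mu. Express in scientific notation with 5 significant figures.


Step 1: Numerator = rho * V * L = 0.352 * 140.8 * 7.3 = 361.79968
Step 2: Re = 361.79968 / 1.43e-05
Step 3: Re = 2.5301e+07

2.5301e+07


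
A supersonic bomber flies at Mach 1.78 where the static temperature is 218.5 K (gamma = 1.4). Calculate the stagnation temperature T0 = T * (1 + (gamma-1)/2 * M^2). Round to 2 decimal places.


Step 1: (gamma-1)/2 = 0.2
Step 2: M^2 = 3.1684
Step 3: 1 + 0.2 * 3.1684 = 1.63368
Step 4: T0 = 218.5 * 1.63368 = 356.96 K

356.96


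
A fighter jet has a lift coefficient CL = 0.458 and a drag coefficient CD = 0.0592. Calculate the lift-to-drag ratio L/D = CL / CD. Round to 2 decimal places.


Step 1: L/D = CL / CD = 0.458 / 0.0592
Step 2: L/D = 7.74

7.74


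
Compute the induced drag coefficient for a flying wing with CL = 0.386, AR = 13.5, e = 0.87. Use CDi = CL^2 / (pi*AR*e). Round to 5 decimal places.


Step 1: CL^2 = 0.386^2 = 0.148996
Step 2: pi * AR * e = 3.14159 * 13.5 * 0.87 = 36.898006
Step 3: CDi = 0.148996 / 36.898006 = 0.00404

0.00404


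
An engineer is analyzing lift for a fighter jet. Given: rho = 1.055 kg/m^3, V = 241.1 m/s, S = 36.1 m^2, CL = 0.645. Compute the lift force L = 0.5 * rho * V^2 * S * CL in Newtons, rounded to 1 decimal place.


Step 1: Calculate dynamic pressure q = 0.5 * 1.055 * 241.1^2 = 0.5 * 1.055 * 58129.21 = 30663.1583 Pa
Step 2: Multiply by wing area and lift coefficient: L = 30663.1583 * 36.1 * 0.645
Step 3: L = 1106940.0137 * 0.645 = 713976.3 N

713976.3


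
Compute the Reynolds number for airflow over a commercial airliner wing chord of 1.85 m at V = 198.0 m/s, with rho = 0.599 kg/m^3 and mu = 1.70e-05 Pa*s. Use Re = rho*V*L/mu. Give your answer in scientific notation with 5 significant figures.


Step 1: Numerator = rho * V * L = 0.599 * 198.0 * 1.85 = 219.4137
Step 2: Re = 219.4137 / 1.70e-05
Step 3: Re = 1.2907e+07

1.2907e+07


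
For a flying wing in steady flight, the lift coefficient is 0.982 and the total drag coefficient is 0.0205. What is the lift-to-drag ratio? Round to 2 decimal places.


Step 1: L/D = CL / CD = 0.982 / 0.0205
Step 2: L/D = 47.90

47.90


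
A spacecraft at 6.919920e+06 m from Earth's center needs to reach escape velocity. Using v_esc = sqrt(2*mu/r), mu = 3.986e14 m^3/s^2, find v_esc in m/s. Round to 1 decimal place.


Step 1: 2*mu/r = 2 * 3.986e14 / 6.919920e+06 = 115203643.9728
Step 2: v_esc = sqrt(115203643.9728) = 10733.3 m/s

10733.3


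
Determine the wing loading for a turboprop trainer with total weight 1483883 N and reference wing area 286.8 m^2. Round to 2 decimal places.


Step 1: Wing loading = W / S = 1483883 / 286.8
Step 2: Wing loading = 5173.93 N/m^2

5173.93


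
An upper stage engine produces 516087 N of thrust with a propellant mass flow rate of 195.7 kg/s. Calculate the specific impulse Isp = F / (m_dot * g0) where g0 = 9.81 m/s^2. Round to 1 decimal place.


Step 1: m_dot * g0 = 195.7 * 9.81 = 1919.82
Step 2: Isp = 516087 / 1919.82 = 268.8 s

268.8


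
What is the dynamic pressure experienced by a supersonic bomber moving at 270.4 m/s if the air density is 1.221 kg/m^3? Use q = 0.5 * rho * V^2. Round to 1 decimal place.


Step 1: V^2 = 270.4^2 = 73116.16
Step 2: q = 0.5 * 1.221 * 73116.16
Step 3: q = 44637.4 Pa

44637.4


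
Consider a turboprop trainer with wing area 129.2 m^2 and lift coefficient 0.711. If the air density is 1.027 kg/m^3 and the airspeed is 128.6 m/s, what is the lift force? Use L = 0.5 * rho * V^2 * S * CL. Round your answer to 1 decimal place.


Step 1: Calculate dynamic pressure q = 0.5 * 1.027 * 128.6^2 = 0.5 * 1.027 * 16537.96 = 8492.2425 Pa
Step 2: Multiply by wing area and lift coefficient: L = 8492.2425 * 129.2 * 0.711
Step 3: L = 1097197.7258 * 0.711 = 780107.6 N

780107.6


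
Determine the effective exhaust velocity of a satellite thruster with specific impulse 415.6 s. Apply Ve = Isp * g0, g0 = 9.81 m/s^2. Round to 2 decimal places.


Step 1: Ve = Isp * g0 = 415.6 * 9.81
Step 2: Ve = 4077.04 m/s

4077.04


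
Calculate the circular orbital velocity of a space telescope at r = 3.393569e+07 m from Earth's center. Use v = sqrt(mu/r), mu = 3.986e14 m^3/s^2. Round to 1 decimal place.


Step 1: mu / r = 3.986e14 / 3.393569e+07 = 11745746.1451
Step 2: v = sqrt(11745746.1451) = 3427.2 m/s

3427.2


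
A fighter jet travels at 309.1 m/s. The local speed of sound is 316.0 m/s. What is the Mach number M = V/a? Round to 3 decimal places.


Step 1: M = V / a = 309.1 / 316.0
Step 2: M = 0.978

0.978


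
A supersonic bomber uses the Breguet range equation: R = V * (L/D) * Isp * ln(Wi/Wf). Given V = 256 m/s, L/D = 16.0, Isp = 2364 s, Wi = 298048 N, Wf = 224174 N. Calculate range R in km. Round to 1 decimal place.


Step 1: Coefficient = V * (L/D) * Isp = 256 * 16.0 * 2364 = 9682944.0 m
Step 2: Wi/Wf = 298048 / 224174 = 1.329539
Step 3: ln(1.329539) = 0.284832
Step 4: R = 9682944.0 * 0.284832 = 2758012.4 m = 2758.0 km

2758.0


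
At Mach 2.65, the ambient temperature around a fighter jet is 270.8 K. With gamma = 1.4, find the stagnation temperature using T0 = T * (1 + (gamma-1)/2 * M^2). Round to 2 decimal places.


Step 1: (gamma-1)/2 = 0.2
Step 2: M^2 = 7.0225
Step 3: 1 + 0.2 * 7.0225 = 2.4045
Step 4: T0 = 270.8 * 2.4045 = 651.14 K

651.14


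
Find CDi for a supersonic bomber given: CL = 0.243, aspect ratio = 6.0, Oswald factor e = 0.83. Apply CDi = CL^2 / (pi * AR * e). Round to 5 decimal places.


Step 1: CL^2 = 0.243^2 = 0.059049
Step 2: pi * AR * e = 3.14159 * 6.0 * 0.83 = 15.645131
Step 3: CDi = 0.059049 / 15.645131 = 0.00377

0.00377


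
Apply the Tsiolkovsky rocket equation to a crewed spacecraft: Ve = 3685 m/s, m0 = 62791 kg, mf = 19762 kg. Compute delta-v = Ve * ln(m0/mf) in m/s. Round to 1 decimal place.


Step 1: Mass ratio m0/mf = 62791 / 19762 = 3.177361
Step 2: ln(3.177361) = 1.156051
Step 3: delta-v = 3685 * 1.156051 = 4260.0 m/s

4260.0


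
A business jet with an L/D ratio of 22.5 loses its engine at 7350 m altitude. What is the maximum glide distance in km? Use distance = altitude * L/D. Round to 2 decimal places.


Step 1: Glide distance = altitude * L/D = 7350 * 22.5 = 165375.0 m
Step 2: Convert to km: 165375.0 / 1000 = 165.38 km

165.38


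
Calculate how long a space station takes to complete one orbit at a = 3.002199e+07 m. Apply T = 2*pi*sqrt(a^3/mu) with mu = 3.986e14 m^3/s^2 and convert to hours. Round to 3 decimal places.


Step 1: a^3 / mu = 2.705942e+22 / 3.986e14 = 6.788614e+07
Step 2: sqrt(6.788614e+07) = 8239.3048 s
Step 3: T = 2*pi * 8239.3048 = 51769.08 s
Step 4: T in hours = 51769.08 / 3600 = 14.380 hours

14.380


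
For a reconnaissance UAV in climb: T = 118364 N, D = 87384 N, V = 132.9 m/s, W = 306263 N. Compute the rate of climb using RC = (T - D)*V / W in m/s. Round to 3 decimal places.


Step 1: Excess thrust = T - D = 118364 - 87384 = 30980 N
Step 2: Excess power = 30980 * 132.9 = 4117242.0 W
Step 3: RC = 4117242.0 / 306263 = 13.443 m/s

13.443


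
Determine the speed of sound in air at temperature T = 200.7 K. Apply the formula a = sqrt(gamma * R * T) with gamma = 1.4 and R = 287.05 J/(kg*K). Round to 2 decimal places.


Step 1: gamma * R * T = 1.4 * 287.05 * 200.7 = 80655.309
Step 2: a = sqrt(80655.309) = 284.00 m/s

284.00


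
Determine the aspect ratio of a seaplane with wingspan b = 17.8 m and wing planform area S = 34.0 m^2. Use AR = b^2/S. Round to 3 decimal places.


Step 1: b^2 = 17.8^2 = 316.84
Step 2: AR = 316.84 / 34.0 = 9.319

9.319


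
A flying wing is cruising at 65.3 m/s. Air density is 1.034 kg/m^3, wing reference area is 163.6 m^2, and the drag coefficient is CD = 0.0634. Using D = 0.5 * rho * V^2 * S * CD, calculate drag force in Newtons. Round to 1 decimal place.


Step 1: Dynamic pressure q = 0.5 * 1.034 * 65.3^2 = 2204.5345 Pa
Step 2: Drag D = q * S * CD = 2204.5345 * 163.6 * 0.0634
Step 3: D = 22866.0 N

22866.0


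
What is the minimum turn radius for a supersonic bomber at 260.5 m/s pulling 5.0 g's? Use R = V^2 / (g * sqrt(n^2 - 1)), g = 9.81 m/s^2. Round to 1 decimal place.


Step 1: V^2 = 260.5^2 = 67860.25
Step 2: n^2 - 1 = 5.0^2 - 1 = 24.0
Step 3: sqrt(24.0) = 4.898979
Step 4: R = 67860.25 / (9.81 * 4.898979) = 1412.0 m

1412.0


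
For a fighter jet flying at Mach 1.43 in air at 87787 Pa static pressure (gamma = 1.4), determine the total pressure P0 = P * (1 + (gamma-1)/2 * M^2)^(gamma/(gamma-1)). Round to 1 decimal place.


Step 1: (gamma-1)/2 * M^2 = 0.2 * 2.0449 = 0.40898
Step 2: 1 + 0.40898 = 1.40898
Step 3: Exponent gamma/(gamma-1) = 3.5
Step 4: P0 = 87787 * 1.40898^3.5 = 291472.2 Pa

291472.2


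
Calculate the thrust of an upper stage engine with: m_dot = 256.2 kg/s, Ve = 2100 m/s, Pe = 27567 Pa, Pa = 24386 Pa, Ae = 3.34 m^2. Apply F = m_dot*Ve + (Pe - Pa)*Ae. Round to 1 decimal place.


Step 1: Momentum thrust = m_dot * Ve = 256.2 * 2100 = 538020.0 N
Step 2: Pressure thrust = (Pe - Pa) * Ae = (27567 - 24386) * 3.34 = 10624.54 N
Step 3: Total thrust F = 538020.0 + 10624.54 = 548644.5 N

548644.5


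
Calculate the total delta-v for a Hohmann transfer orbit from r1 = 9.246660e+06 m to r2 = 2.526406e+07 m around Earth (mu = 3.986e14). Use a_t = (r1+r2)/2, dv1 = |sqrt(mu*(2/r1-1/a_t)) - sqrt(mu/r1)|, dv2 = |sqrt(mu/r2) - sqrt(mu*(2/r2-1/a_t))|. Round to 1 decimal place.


Step 1: Transfer semi-major axis a_t = (9.246660e+06 + 2.526406e+07) / 2 = 1.725536e+07 m
Step 2: v1 (circular at r1) = sqrt(mu/r1) = 6565.63 m/s
Step 3: v_t1 = sqrt(mu*(2/r1 - 1/a_t)) = 7944.49 m/s
Step 4: dv1 = |7944.49 - 6565.63| = 1378.86 m/s
Step 5: v2 (circular at r2) = 3972.07 m/s, v_t2 = 2907.69 m/s
Step 6: dv2 = |3972.07 - 2907.69| = 1064.39 m/s
Step 7: Total delta-v = 1378.86 + 1064.39 = 2443.2 m/s

2443.2


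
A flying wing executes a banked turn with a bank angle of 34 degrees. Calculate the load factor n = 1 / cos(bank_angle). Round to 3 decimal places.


Step 1: Convert 34 degrees to radians = 0.593412
Step 2: cos(34 deg) = 0.829038
Step 3: n = 1 / 0.829038 = 1.206

1.206


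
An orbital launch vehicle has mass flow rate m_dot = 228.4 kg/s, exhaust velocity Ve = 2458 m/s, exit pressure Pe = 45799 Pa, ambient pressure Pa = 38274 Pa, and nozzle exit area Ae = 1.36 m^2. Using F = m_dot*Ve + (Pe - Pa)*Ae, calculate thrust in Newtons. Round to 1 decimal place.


Step 1: Momentum thrust = m_dot * Ve = 228.4 * 2458 = 561407.2 N
Step 2: Pressure thrust = (Pe - Pa) * Ae = (45799 - 38274) * 1.36 = 10234.00 N
Step 3: Total thrust F = 561407.2 + 10234.00 = 571641.2 N

571641.2


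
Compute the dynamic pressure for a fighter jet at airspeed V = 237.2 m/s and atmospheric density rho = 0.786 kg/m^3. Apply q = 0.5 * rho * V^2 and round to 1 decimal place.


Step 1: V^2 = 237.2^2 = 56263.84
Step 2: q = 0.5 * 0.786 * 56263.84
Step 3: q = 22111.7 Pa

22111.7


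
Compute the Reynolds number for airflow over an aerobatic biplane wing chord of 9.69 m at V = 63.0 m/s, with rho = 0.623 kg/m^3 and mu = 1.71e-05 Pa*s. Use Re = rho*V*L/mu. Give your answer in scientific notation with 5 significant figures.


Step 1: Numerator = rho * V * L = 0.623 * 63.0 * 9.69 = 380.32281
Step 2: Re = 380.32281 / 1.71e-05
Step 3: Re = 2.2241e+07

2.2241e+07


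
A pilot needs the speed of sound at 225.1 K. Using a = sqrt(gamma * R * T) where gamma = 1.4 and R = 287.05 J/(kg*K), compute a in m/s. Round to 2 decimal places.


Step 1: gamma * R * T = 1.4 * 287.05 * 225.1 = 90460.937
Step 2: a = sqrt(90460.937) = 300.77 m/s

300.77


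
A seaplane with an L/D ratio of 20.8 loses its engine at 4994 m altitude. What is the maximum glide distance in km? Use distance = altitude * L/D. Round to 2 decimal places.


Step 1: Glide distance = altitude * L/D = 4994 * 20.8 = 103875.2 m
Step 2: Convert to km: 103875.2 / 1000 = 103.88 km

103.88


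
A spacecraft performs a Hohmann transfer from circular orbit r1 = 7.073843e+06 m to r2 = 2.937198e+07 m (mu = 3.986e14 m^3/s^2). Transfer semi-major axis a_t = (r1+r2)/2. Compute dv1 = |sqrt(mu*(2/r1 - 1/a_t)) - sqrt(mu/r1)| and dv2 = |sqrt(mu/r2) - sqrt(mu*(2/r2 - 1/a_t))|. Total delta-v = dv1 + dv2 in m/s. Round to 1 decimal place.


Step 1: Transfer semi-major axis a_t = (7.073843e+06 + 2.937198e+07) / 2 = 1.822291e+07 m
Step 2: v1 (circular at r1) = sqrt(mu/r1) = 7506.56 m/s
Step 3: v_t1 = sqrt(mu*(2/r1 - 1/a_t)) = 9530.13 m/s
Step 4: dv1 = |9530.13 - 7506.56| = 2023.57 m/s
Step 5: v2 (circular at r2) = 3683.85 m/s, v_t2 = 2295.2 m/s
Step 6: dv2 = |3683.85 - 2295.2| = 1388.65 m/s
Step 7: Total delta-v = 2023.57 + 1388.65 = 3412.2 m/s

3412.2


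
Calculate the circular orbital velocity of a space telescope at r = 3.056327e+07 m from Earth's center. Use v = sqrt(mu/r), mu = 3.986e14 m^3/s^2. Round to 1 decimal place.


Step 1: mu / r = 3.986e14 / 3.056327e+07 = 13041798.2107
Step 2: v = sqrt(13041798.2107) = 3611.3 m/s

3611.3


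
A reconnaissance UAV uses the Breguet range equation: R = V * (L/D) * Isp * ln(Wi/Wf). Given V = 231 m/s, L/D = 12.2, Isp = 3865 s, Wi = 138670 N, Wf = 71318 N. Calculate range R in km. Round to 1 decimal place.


Step 1: Coefficient = V * (L/D) * Isp = 231 * 12.2 * 3865 = 10892343.0 m
Step 2: Wi/Wf = 138670 / 71318 = 1.94439
Step 3: ln(1.94439) = 0.664948
Step 4: R = 10892343.0 * 0.664948 = 7242844.5 m = 7242.8 km

7242.8


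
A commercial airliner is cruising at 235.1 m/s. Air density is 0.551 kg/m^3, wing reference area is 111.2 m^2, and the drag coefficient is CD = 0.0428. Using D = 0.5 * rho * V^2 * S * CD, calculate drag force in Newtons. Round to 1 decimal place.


Step 1: Dynamic pressure q = 0.5 * 0.551 * 235.1^2 = 15227.4388 Pa
Step 2: Drag D = q * S * CD = 15227.4388 * 111.2 * 0.0428
Step 3: D = 72472.9 N

72472.9


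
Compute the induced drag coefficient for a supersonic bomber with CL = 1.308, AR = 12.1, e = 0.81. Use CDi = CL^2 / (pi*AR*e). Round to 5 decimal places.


Step 1: CL^2 = 1.308^2 = 1.710864
Step 2: pi * AR * e = 3.14159 * 12.1 * 0.81 = 30.79075
Step 3: CDi = 1.710864 / 30.79075 = 0.05556

0.05556


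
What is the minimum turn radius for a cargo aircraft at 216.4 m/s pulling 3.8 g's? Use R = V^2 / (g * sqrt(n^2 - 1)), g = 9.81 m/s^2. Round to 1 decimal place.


Step 1: V^2 = 216.4^2 = 46828.96
Step 2: n^2 - 1 = 3.8^2 - 1 = 13.44
Step 3: sqrt(13.44) = 3.666061
Step 4: R = 46828.96 / (9.81 * 3.666061) = 1302.1 m

1302.1


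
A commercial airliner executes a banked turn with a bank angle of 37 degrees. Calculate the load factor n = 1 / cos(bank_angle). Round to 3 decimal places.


Step 1: Convert 37 degrees to radians = 0.645772
Step 2: cos(37 deg) = 0.798636
Step 3: n = 1 / 0.798636 = 1.252

1.252


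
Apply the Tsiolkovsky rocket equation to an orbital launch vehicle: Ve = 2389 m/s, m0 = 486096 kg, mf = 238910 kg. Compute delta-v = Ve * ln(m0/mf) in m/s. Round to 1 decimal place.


Step 1: Mass ratio m0/mf = 486096 / 238910 = 2.034641
Step 2: ln(2.034641) = 0.710319
Step 3: delta-v = 2389 * 0.710319 = 1697.0 m/s

1697.0


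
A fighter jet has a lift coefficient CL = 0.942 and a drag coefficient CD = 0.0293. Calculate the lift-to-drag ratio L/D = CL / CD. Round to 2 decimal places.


Step 1: L/D = CL / CD = 0.942 / 0.0293
Step 2: L/D = 32.15

32.15


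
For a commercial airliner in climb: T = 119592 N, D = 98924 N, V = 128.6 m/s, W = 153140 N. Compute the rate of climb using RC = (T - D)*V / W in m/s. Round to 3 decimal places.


Step 1: Excess thrust = T - D = 119592 - 98924 = 20668 N
Step 2: Excess power = 20668 * 128.6 = 2657904.8 W
Step 3: RC = 2657904.8 / 153140 = 17.356 m/s

17.356


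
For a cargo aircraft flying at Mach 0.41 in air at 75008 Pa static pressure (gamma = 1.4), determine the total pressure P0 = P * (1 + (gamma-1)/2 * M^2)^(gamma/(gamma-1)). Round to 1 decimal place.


Step 1: (gamma-1)/2 * M^2 = 0.2 * 0.1681 = 0.03362
Step 2: 1 + 0.03362 = 1.03362
Step 3: Exponent gamma/(gamma-1) = 3.5
Step 4: P0 = 75008 * 1.03362^3.5 = 84211.4 Pa

84211.4


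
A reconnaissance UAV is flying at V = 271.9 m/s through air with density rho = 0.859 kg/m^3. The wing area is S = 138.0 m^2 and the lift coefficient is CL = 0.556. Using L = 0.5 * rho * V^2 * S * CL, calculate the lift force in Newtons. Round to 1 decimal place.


Step 1: Calculate dynamic pressure q = 0.5 * 0.859 * 271.9^2 = 0.5 * 0.859 * 73929.61 = 31752.7675 Pa
Step 2: Multiply by wing area and lift coefficient: L = 31752.7675 * 138.0 * 0.556
Step 3: L = 4381881.9143 * 0.556 = 2436326.3 N

2436326.3


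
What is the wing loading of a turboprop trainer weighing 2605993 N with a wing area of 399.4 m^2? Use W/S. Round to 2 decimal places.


Step 1: Wing loading = W / S = 2605993 / 399.4
Step 2: Wing loading = 6524.77 N/m^2

6524.77


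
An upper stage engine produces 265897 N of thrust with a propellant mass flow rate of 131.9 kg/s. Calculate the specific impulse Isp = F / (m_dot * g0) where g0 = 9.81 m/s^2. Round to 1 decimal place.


Step 1: m_dot * g0 = 131.9 * 9.81 = 1293.94
Step 2: Isp = 265897 / 1293.94 = 205.5 s

205.5


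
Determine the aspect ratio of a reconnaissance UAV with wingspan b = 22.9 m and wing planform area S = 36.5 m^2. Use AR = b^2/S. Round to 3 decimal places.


Step 1: b^2 = 22.9^2 = 524.41
Step 2: AR = 524.41 / 36.5 = 14.367

14.367


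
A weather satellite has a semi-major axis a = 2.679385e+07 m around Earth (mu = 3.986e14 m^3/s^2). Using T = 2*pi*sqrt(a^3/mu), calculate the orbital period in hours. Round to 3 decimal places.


Step 1: a^3 / mu = 1.923558e+22 / 3.986e14 = 4.825786e+07
Step 2: sqrt(4.825786e+07) = 6946.7878 s
Step 3: T = 2*pi * 6946.7878 = 43647.96 s
Step 4: T in hours = 43647.96 / 3600 = 12.124 hours

12.124


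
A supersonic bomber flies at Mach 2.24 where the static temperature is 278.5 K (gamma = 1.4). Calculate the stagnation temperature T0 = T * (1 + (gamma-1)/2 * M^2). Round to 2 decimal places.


Step 1: (gamma-1)/2 = 0.2
Step 2: M^2 = 5.0176
Step 3: 1 + 0.2 * 5.0176 = 2.00352
Step 4: T0 = 278.5 * 2.00352 = 557.98 K

557.98


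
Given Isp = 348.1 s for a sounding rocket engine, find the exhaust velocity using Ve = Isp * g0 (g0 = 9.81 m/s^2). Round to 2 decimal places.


Step 1: Ve = Isp * g0 = 348.1 * 9.81
Step 2: Ve = 3414.86 m/s

3414.86


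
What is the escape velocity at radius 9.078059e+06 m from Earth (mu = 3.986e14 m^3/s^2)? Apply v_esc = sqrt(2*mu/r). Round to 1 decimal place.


Step 1: 2*mu/r = 2 * 3.986e14 / 9.078059e+06 = 87816128.9765
Step 2: v_esc = sqrt(87816128.9765) = 9371.0 m/s

9371.0


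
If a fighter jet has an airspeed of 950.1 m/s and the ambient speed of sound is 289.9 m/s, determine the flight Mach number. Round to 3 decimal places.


Step 1: M = V / a = 950.1 / 289.9
Step 2: M = 3.277

3.277


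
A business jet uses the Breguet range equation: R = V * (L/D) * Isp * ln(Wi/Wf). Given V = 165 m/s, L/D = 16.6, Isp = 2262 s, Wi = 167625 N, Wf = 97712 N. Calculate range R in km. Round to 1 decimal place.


Step 1: Coefficient = V * (L/D) * Isp = 165 * 16.6 * 2262 = 6195618.0 m
Step 2: Wi/Wf = 167625 / 97712 = 1.715501
Step 3: ln(1.715501) = 0.539705
Step 4: R = 6195618.0 * 0.539705 = 3343805.8 m = 3343.8 km

3343.8


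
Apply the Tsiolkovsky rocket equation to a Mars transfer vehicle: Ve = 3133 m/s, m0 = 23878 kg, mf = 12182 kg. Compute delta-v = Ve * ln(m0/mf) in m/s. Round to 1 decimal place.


Step 1: Mass ratio m0/mf = 23878 / 12182 = 1.960105
Step 2: ln(1.960105) = 0.672998
Step 3: delta-v = 3133 * 0.672998 = 2108.5 m/s

2108.5


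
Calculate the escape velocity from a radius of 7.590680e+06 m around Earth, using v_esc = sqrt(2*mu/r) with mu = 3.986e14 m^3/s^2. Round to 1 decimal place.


Step 1: 2*mu/r = 2 * 3.986e14 / 7.590680e+06 = 105023528.8538
Step 2: v_esc = sqrt(105023528.8538) = 10248.1 m/s

10248.1


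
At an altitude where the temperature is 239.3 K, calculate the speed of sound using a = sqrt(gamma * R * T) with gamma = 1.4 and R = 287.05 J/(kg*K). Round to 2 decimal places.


Step 1: gamma * R * T = 1.4 * 287.05 * 239.3 = 96167.491
Step 2: a = sqrt(96167.491) = 310.11 m/s

310.11


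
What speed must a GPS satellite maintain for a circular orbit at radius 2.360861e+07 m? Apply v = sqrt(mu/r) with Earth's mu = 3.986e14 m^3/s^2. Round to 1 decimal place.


Step 1: mu / r = 3.986e14 / 2.360861e+07 = 16883670.8303
Step 2: v = sqrt(16883670.8303) = 4109.0 m/s

4109.0


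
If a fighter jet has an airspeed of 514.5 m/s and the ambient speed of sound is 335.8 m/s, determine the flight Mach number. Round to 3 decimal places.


Step 1: M = V / a = 514.5 / 335.8
Step 2: M = 1.532

1.532


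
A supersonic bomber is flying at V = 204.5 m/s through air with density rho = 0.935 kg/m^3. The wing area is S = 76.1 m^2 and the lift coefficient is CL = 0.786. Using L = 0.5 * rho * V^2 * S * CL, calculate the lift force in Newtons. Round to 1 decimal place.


Step 1: Calculate dynamic pressure q = 0.5 * 0.935 * 204.5^2 = 0.5 * 0.935 * 41820.25 = 19550.9669 Pa
Step 2: Multiply by wing area and lift coefficient: L = 19550.9669 * 76.1 * 0.786
Step 3: L = 1487828.5792 * 0.786 = 1169433.3 N

1169433.3


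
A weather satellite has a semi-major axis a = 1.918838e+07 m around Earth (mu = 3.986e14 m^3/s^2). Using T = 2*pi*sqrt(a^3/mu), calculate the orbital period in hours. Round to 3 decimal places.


Step 1: a^3 / mu = 7.065045e+21 / 3.986e14 = 1.772465e+07
Step 2: sqrt(1.772465e+07) = 4210.0652 s
Step 3: T = 2*pi * 4210.0652 = 26452.62 s
Step 4: T in hours = 26452.62 / 3600 = 7.348 hours

7.348


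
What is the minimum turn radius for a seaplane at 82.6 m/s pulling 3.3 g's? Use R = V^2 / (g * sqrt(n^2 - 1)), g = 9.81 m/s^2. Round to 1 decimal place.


Step 1: V^2 = 82.6^2 = 6822.76
Step 2: n^2 - 1 = 3.3^2 - 1 = 9.89
Step 3: sqrt(9.89) = 3.144837
Step 4: R = 6822.76 / (9.81 * 3.144837) = 221.2 m

221.2


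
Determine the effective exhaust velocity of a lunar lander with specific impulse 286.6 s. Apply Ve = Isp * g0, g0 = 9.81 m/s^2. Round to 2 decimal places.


Step 1: Ve = Isp * g0 = 286.6 * 9.81
Step 2: Ve = 2811.55 m/s

2811.55


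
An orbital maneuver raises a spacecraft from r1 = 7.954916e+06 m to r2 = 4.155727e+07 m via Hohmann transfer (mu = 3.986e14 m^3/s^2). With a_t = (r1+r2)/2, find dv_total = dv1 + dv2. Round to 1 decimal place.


Step 1: Transfer semi-major axis a_t = (7.954916e+06 + 4.155727e+07) / 2 = 2.475609e+07 m
Step 2: v1 (circular at r1) = sqrt(mu/r1) = 7078.66 m/s
Step 3: v_t1 = sqrt(mu*(2/r1 - 1/a_t)) = 9171.35 m/s
Step 4: dv1 = |9171.35 - 7078.66| = 2092.69 m/s
Step 5: v2 (circular at r2) = 3097.03 m/s, v_t2 = 1755.59 m/s
Step 6: dv2 = |3097.03 - 1755.59| = 1341.44 m/s
Step 7: Total delta-v = 2092.69 + 1341.44 = 3434.1 m/s

3434.1


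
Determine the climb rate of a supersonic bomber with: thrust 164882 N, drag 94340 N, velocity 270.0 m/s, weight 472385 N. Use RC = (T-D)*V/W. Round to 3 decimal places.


Step 1: Excess thrust = T - D = 164882 - 94340 = 70542 N
Step 2: Excess power = 70542 * 270.0 = 19046340.0 W
Step 3: RC = 19046340.0 / 472385 = 40.320 m/s

40.320


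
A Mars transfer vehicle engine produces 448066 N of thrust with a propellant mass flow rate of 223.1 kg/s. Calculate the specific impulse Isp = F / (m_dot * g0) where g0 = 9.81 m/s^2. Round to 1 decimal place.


Step 1: m_dot * g0 = 223.1 * 9.81 = 2188.61
Step 2: Isp = 448066 / 2188.61 = 204.7 s

204.7


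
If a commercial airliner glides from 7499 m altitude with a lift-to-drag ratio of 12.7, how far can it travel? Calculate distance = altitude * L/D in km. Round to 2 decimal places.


Step 1: Glide distance = altitude * L/D = 7499 * 12.7 = 95237.3 m
Step 2: Convert to km: 95237.3 / 1000 = 95.24 km

95.24


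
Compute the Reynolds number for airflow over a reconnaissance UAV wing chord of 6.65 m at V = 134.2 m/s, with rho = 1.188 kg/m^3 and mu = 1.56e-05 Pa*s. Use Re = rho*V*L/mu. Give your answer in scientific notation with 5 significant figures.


Step 1: Numerator = rho * V * L = 1.188 * 134.2 * 6.65 = 1060.20684
Step 2: Re = 1060.20684 / 1.56e-05
Step 3: Re = 6.7962e+07

6.7962e+07


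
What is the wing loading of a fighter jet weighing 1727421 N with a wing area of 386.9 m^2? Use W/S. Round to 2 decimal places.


Step 1: Wing loading = W / S = 1727421 / 386.9
Step 2: Wing loading = 4464.77 N/m^2

4464.77


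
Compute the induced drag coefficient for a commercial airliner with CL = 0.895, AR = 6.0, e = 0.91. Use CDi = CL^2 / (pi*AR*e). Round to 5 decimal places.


Step 1: CL^2 = 0.895^2 = 0.801025
Step 2: pi * AR * e = 3.14159 * 6.0 * 0.91 = 17.153096
Step 3: CDi = 0.801025 / 17.153096 = 0.04670

0.04670


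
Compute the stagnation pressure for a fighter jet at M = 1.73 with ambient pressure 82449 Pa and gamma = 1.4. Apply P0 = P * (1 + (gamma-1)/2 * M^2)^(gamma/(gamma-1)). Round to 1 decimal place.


Step 1: (gamma-1)/2 * M^2 = 0.2 * 2.9929 = 0.59858
Step 2: 1 + 0.59858 = 1.59858
Step 3: Exponent gamma/(gamma-1) = 3.5
Step 4: P0 = 82449 * 1.59858^3.5 = 425849.1 Pa

425849.1
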